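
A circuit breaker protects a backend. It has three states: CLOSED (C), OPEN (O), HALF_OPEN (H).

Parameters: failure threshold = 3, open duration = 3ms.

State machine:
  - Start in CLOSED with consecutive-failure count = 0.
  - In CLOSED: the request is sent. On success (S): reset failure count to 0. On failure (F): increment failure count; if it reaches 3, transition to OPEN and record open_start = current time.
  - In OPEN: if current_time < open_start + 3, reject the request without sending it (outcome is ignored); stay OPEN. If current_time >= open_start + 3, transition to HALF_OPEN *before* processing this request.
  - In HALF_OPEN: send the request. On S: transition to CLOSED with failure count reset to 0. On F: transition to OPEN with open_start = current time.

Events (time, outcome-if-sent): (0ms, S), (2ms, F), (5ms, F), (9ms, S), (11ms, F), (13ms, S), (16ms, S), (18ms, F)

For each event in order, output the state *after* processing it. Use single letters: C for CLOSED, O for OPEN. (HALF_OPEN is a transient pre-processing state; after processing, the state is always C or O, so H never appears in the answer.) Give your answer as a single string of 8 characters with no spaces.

Answer: CCCCCCCC

Derivation:
State after each event:
  event#1 t=0ms outcome=S: state=CLOSED
  event#2 t=2ms outcome=F: state=CLOSED
  event#3 t=5ms outcome=F: state=CLOSED
  event#4 t=9ms outcome=S: state=CLOSED
  event#5 t=11ms outcome=F: state=CLOSED
  event#6 t=13ms outcome=S: state=CLOSED
  event#7 t=16ms outcome=S: state=CLOSED
  event#8 t=18ms outcome=F: state=CLOSED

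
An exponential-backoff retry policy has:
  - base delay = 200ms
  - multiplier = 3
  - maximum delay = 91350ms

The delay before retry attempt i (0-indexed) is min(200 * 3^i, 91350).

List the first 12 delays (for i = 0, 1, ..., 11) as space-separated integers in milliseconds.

Computing each delay:
  i=0: min(200*3^0, 91350) = 200
  i=1: min(200*3^1, 91350) = 600
  i=2: min(200*3^2, 91350) = 1800
  i=3: min(200*3^3, 91350) = 5400
  i=4: min(200*3^4, 91350) = 16200
  i=5: min(200*3^5, 91350) = 48600
  i=6: min(200*3^6, 91350) = 91350
  i=7: min(200*3^7, 91350) = 91350
  i=8: min(200*3^8, 91350) = 91350
  i=9: min(200*3^9, 91350) = 91350
  i=10: min(200*3^10, 91350) = 91350
  i=11: min(200*3^11, 91350) = 91350

Answer: 200 600 1800 5400 16200 48600 91350 91350 91350 91350 91350 91350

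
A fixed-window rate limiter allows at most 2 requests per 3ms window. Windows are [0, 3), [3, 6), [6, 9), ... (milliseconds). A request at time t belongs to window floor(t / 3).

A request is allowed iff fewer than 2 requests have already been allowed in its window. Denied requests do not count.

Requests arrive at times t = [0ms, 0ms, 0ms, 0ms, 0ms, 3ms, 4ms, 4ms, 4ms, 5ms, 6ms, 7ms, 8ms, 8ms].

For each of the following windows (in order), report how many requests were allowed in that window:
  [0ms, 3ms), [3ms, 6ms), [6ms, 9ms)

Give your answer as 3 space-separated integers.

Processing requests:
  req#1 t=0ms (window 0): ALLOW
  req#2 t=0ms (window 0): ALLOW
  req#3 t=0ms (window 0): DENY
  req#4 t=0ms (window 0): DENY
  req#5 t=0ms (window 0): DENY
  req#6 t=3ms (window 1): ALLOW
  req#7 t=4ms (window 1): ALLOW
  req#8 t=4ms (window 1): DENY
  req#9 t=4ms (window 1): DENY
  req#10 t=5ms (window 1): DENY
  req#11 t=6ms (window 2): ALLOW
  req#12 t=7ms (window 2): ALLOW
  req#13 t=8ms (window 2): DENY
  req#14 t=8ms (window 2): DENY

Allowed counts by window: 2 2 2

Answer: 2 2 2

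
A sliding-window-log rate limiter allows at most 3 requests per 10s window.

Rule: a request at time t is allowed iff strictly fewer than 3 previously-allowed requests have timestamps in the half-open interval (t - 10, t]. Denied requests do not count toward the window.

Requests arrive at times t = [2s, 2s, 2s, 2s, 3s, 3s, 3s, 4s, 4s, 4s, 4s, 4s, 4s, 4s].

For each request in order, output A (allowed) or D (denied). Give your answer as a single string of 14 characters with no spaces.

Tracking allowed requests in the window:
  req#1 t=2s: ALLOW
  req#2 t=2s: ALLOW
  req#3 t=2s: ALLOW
  req#4 t=2s: DENY
  req#5 t=3s: DENY
  req#6 t=3s: DENY
  req#7 t=3s: DENY
  req#8 t=4s: DENY
  req#9 t=4s: DENY
  req#10 t=4s: DENY
  req#11 t=4s: DENY
  req#12 t=4s: DENY
  req#13 t=4s: DENY
  req#14 t=4s: DENY

Answer: AAADDDDDDDDDDD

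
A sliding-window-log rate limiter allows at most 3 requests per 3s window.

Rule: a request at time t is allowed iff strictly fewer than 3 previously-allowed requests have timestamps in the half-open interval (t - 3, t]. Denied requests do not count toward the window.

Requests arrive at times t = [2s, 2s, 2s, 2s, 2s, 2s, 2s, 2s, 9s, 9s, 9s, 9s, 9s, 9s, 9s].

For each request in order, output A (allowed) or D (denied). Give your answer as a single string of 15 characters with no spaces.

Answer: AAADDDDDAAADDDD

Derivation:
Tracking allowed requests in the window:
  req#1 t=2s: ALLOW
  req#2 t=2s: ALLOW
  req#3 t=2s: ALLOW
  req#4 t=2s: DENY
  req#5 t=2s: DENY
  req#6 t=2s: DENY
  req#7 t=2s: DENY
  req#8 t=2s: DENY
  req#9 t=9s: ALLOW
  req#10 t=9s: ALLOW
  req#11 t=9s: ALLOW
  req#12 t=9s: DENY
  req#13 t=9s: DENY
  req#14 t=9s: DENY
  req#15 t=9s: DENY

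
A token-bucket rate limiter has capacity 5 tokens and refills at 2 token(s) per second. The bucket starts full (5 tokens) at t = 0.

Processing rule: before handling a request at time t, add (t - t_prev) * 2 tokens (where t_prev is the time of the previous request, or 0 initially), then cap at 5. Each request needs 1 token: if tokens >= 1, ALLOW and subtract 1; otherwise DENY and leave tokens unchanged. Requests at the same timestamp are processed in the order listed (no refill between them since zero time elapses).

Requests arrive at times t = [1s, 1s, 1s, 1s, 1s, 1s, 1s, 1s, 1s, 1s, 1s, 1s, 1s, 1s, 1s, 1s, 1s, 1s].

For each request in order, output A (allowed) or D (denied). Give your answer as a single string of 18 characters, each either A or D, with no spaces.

Answer: AAAAADDDDDDDDDDDDD

Derivation:
Simulating step by step:
  req#1 t=1s: ALLOW
  req#2 t=1s: ALLOW
  req#3 t=1s: ALLOW
  req#4 t=1s: ALLOW
  req#5 t=1s: ALLOW
  req#6 t=1s: DENY
  req#7 t=1s: DENY
  req#8 t=1s: DENY
  req#9 t=1s: DENY
  req#10 t=1s: DENY
  req#11 t=1s: DENY
  req#12 t=1s: DENY
  req#13 t=1s: DENY
  req#14 t=1s: DENY
  req#15 t=1s: DENY
  req#16 t=1s: DENY
  req#17 t=1s: DENY
  req#18 t=1s: DENY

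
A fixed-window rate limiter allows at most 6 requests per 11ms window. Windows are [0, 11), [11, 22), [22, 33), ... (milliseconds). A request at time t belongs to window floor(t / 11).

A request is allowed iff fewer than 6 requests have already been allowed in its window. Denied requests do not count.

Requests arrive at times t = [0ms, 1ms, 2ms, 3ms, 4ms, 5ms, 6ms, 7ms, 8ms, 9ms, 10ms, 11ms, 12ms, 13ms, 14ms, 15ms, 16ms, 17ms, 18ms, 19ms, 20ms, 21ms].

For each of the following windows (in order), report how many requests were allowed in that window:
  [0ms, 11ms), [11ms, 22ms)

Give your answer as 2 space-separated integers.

Answer: 6 6

Derivation:
Processing requests:
  req#1 t=0ms (window 0): ALLOW
  req#2 t=1ms (window 0): ALLOW
  req#3 t=2ms (window 0): ALLOW
  req#4 t=3ms (window 0): ALLOW
  req#5 t=4ms (window 0): ALLOW
  req#6 t=5ms (window 0): ALLOW
  req#7 t=6ms (window 0): DENY
  req#8 t=7ms (window 0): DENY
  req#9 t=8ms (window 0): DENY
  req#10 t=9ms (window 0): DENY
  req#11 t=10ms (window 0): DENY
  req#12 t=11ms (window 1): ALLOW
  req#13 t=12ms (window 1): ALLOW
  req#14 t=13ms (window 1): ALLOW
  req#15 t=14ms (window 1): ALLOW
  req#16 t=15ms (window 1): ALLOW
  req#17 t=16ms (window 1): ALLOW
  req#18 t=17ms (window 1): DENY
  req#19 t=18ms (window 1): DENY
  req#20 t=19ms (window 1): DENY
  req#21 t=20ms (window 1): DENY
  req#22 t=21ms (window 1): DENY

Allowed counts by window: 6 6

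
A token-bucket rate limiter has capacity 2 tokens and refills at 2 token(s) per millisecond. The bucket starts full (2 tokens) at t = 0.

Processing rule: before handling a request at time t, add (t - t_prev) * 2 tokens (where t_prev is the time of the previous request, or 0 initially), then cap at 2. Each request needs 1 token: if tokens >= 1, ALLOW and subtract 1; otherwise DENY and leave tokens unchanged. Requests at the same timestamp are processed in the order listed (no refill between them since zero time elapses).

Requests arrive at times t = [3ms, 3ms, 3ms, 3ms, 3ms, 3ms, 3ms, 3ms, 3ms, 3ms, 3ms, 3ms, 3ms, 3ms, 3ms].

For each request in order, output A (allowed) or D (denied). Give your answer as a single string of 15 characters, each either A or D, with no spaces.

Simulating step by step:
  req#1 t=3ms: ALLOW
  req#2 t=3ms: ALLOW
  req#3 t=3ms: DENY
  req#4 t=3ms: DENY
  req#5 t=3ms: DENY
  req#6 t=3ms: DENY
  req#7 t=3ms: DENY
  req#8 t=3ms: DENY
  req#9 t=3ms: DENY
  req#10 t=3ms: DENY
  req#11 t=3ms: DENY
  req#12 t=3ms: DENY
  req#13 t=3ms: DENY
  req#14 t=3ms: DENY
  req#15 t=3ms: DENY

Answer: AADDDDDDDDDDDDD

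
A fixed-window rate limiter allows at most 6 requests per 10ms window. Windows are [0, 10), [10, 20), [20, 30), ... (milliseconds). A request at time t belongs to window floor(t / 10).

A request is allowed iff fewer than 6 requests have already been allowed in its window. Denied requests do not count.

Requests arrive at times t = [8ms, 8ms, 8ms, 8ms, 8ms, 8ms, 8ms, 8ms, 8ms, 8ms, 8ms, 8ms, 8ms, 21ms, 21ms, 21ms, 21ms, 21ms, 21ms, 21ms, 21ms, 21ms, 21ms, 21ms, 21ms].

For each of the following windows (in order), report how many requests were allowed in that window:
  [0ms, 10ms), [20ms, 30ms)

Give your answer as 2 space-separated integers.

Answer: 6 6

Derivation:
Processing requests:
  req#1 t=8ms (window 0): ALLOW
  req#2 t=8ms (window 0): ALLOW
  req#3 t=8ms (window 0): ALLOW
  req#4 t=8ms (window 0): ALLOW
  req#5 t=8ms (window 0): ALLOW
  req#6 t=8ms (window 0): ALLOW
  req#7 t=8ms (window 0): DENY
  req#8 t=8ms (window 0): DENY
  req#9 t=8ms (window 0): DENY
  req#10 t=8ms (window 0): DENY
  req#11 t=8ms (window 0): DENY
  req#12 t=8ms (window 0): DENY
  req#13 t=8ms (window 0): DENY
  req#14 t=21ms (window 2): ALLOW
  req#15 t=21ms (window 2): ALLOW
  req#16 t=21ms (window 2): ALLOW
  req#17 t=21ms (window 2): ALLOW
  req#18 t=21ms (window 2): ALLOW
  req#19 t=21ms (window 2): ALLOW
  req#20 t=21ms (window 2): DENY
  req#21 t=21ms (window 2): DENY
  req#22 t=21ms (window 2): DENY
  req#23 t=21ms (window 2): DENY
  req#24 t=21ms (window 2): DENY
  req#25 t=21ms (window 2): DENY

Allowed counts by window: 6 6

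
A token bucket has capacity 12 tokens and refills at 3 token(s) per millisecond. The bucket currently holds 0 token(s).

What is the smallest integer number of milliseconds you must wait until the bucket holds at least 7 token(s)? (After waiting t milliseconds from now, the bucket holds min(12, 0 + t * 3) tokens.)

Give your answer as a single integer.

Need 0 + t * 3 >= 7, so t >= 7/3.
Smallest integer t = ceil(7/3) = 3.

Answer: 3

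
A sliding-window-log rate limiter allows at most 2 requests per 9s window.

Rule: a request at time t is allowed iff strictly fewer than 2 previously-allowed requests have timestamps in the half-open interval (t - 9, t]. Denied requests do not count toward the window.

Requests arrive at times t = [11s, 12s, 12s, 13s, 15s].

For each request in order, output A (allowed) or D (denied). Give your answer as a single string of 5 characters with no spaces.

Answer: AADDD

Derivation:
Tracking allowed requests in the window:
  req#1 t=11s: ALLOW
  req#2 t=12s: ALLOW
  req#3 t=12s: DENY
  req#4 t=13s: DENY
  req#5 t=15s: DENY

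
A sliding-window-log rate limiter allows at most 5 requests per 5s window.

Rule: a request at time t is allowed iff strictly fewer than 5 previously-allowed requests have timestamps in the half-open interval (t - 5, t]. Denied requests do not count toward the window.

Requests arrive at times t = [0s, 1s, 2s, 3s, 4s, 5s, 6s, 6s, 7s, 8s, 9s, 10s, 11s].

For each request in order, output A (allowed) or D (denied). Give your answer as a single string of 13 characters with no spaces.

Answer: AAAAAAADAAAAA

Derivation:
Tracking allowed requests in the window:
  req#1 t=0s: ALLOW
  req#2 t=1s: ALLOW
  req#3 t=2s: ALLOW
  req#4 t=3s: ALLOW
  req#5 t=4s: ALLOW
  req#6 t=5s: ALLOW
  req#7 t=6s: ALLOW
  req#8 t=6s: DENY
  req#9 t=7s: ALLOW
  req#10 t=8s: ALLOW
  req#11 t=9s: ALLOW
  req#12 t=10s: ALLOW
  req#13 t=11s: ALLOW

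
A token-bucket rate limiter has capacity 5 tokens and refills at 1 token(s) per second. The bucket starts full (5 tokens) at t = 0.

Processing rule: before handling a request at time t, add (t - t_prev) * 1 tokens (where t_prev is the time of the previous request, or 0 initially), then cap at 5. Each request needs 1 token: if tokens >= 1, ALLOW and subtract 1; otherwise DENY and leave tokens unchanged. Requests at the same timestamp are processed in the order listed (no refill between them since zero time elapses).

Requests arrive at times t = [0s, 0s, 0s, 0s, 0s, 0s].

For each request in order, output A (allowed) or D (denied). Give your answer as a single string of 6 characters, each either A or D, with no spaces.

Answer: AAAAAD

Derivation:
Simulating step by step:
  req#1 t=0s: ALLOW
  req#2 t=0s: ALLOW
  req#3 t=0s: ALLOW
  req#4 t=0s: ALLOW
  req#5 t=0s: ALLOW
  req#6 t=0s: DENY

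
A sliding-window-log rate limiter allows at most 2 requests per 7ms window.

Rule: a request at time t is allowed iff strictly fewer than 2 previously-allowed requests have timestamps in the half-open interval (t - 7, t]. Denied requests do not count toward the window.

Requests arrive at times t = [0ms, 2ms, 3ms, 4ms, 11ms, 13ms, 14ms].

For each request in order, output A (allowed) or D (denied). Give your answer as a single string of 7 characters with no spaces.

Answer: AADDAAD

Derivation:
Tracking allowed requests in the window:
  req#1 t=0ms: ALLOW
  req#2 t=2ms: ALLOW
  req#3 t=3ms: DENY
  req#4 t=4ms: DENY
  req#5 t=11ms: ALLOW
  req#6 t=13ms: ALLOW
  req#7 t=14ms: DENY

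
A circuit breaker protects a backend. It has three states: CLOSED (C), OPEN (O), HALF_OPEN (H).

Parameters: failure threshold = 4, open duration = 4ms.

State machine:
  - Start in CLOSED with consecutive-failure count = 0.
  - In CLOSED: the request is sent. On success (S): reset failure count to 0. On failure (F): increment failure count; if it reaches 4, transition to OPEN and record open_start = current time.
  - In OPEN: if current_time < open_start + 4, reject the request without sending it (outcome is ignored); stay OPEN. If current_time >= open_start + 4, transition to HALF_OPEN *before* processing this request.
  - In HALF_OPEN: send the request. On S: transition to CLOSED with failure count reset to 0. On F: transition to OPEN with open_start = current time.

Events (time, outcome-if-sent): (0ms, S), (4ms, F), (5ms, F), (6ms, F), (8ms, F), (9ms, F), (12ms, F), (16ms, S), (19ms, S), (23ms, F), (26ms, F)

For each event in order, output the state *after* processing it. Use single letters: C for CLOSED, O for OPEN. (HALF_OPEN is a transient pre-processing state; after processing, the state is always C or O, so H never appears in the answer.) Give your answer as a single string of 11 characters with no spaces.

State after each event:
  event#1 t=0ms outcome=S: state=CLOSED
  event#2 t=4ms outcome=F: state=CLOSED
  event#3 t=5ms outcome=F: state=CLOSED
  event#4 t=6ms outcome=F: state=CLOSED
  event#5 t=8ms outcome=F: state=OPEN
  event#6 t=9ms outcome=F: state=OPEN
  event#7 t=12ms outcome=F: state=OPEN
  event#8 t=16ms outcome=S: state=CLOSED
  event#9 t=19ms outcome=S: state=CLOSED
  event#10 t=23ms outcome=F: state=CLOSED
  event#11 t=26ms outcome=F: state=CLOSED

Answer: CCCCOOOCCCC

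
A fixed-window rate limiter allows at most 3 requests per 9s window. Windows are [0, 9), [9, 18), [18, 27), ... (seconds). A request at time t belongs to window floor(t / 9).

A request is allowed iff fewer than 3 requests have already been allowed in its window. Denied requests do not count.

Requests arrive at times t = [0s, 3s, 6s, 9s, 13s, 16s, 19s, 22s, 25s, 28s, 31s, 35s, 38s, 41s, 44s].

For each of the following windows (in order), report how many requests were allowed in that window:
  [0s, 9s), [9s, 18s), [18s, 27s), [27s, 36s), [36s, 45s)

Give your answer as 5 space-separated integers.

Answer: 3 3 3 3 3

Derivation:
Processing requests:
  req#1 t=0s (window 0): ALLOW
  req#2 t=3s (window 0): ALLOW
  req#3 t=6s (window 0): ALLOW
  req#4 t=9s (window 1): ALLOW
  req#5 t=13s (window 1): ALLOW
  req#6 t=16s (window 1): ALLOW
  req#7 t=19s (window 2): ALLOW
  req#8 t=22s (window 2): ALLOW
  req#9 t=25s (window 2): ALLOW
  req#10 t=28s (window 3): ALLOW
  req#11 t=31s (window 3): ALLOW
  req#12 t=35s (window 3): ALLOW
  req#13 t=38s (window 4): ALLOW
  req#14 t=41s (window 4): ALLOW
  req#15 t=44s (window 4): ALLOW

Allowed counts by window: 3 3 3 3 3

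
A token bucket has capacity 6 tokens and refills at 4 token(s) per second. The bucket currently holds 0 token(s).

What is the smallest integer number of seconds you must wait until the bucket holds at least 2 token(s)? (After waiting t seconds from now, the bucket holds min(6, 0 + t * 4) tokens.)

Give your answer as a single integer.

Need 0 + t * 4 >= 2, so t >= 2/4.
Smallest integer t = ceil(2/4) = 1.

Answer: 1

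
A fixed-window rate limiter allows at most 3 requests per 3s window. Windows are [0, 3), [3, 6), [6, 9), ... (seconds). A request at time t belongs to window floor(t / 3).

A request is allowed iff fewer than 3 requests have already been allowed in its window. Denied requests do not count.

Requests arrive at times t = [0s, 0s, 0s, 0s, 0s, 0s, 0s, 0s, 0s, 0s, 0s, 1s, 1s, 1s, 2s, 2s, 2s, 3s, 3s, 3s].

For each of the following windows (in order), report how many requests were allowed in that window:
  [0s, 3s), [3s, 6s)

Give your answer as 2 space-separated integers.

Processing requests:
  req#1 t=0s (window 0): ALLOW
  req#2 t=0s (window 0): ALLOW
  req#3 t=0s (window 0): ALLOW
  req#4 t=0s (window 0): DENY
  req#5 t=0s (window 0): DENY
  req#6 t=0s (window 0): DENY
  req#7 t=0s (window 0): DENY
  req#8 t=0s (window 0): DENY
  req#9 t=0s (window 0): DENY
  req#10 t=0s (window 0): DENY
  req#11 t=0s (window 0): DENY
  req#12 t=1s (window 0): DENY
  req#13 t=1s (window 0): DENY
  req#14 t=1s (window 0): DENY
  req#15 t=2s (window 0): DENY
  req#16 t=2s (window 0): DENY
  req#17 t=2s (window 0): DENY
  req#18 t=3s (window 1): ALLOW
  req#19 t=3s (window 1): ALLOW
  req#20 t=3s (window 1): ALLOW

Allowed counts by window: 3 3

Answer: 3 3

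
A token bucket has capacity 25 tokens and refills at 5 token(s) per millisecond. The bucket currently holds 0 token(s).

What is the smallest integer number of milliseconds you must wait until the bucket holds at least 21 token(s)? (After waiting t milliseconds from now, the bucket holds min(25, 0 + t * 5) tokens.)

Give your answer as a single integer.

Need 0 + t * 5 >= 21, so t >= 21/5.
Smallest integer t = ceil(21/5) = 5.

Answer: 5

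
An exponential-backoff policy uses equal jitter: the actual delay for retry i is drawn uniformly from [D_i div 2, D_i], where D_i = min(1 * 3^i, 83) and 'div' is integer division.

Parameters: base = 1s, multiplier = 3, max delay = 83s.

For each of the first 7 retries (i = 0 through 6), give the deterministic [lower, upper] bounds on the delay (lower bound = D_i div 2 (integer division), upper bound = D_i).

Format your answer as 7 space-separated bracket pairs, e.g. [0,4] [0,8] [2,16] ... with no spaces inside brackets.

Answer: [0,1] [1,3] [4,9] [13,27] [40,81] [41,83] [41,83]

Derivation:
Computing bounds per retry:
  i=0: D_i=min(1*3^0,83)=1, bounds=[0,1]
  i=1: D_i=min(1*3^1,83)=3, bounds=[1,3]
  i=2: D_i=min(1*3^2,83)=9, bounds=[4,9]
  i=3: D_i=min(1*3^3,83)=27, bounds=[13,27]
  i=4: D_i=min(1*3^4,83)=81, bounds=[40,81]
  i=5: D_i=min(1*3^5,83)=83, bounds=[41,83]
  i=6: D_i=min(1*3^6,83)=83, bounds=[41,83]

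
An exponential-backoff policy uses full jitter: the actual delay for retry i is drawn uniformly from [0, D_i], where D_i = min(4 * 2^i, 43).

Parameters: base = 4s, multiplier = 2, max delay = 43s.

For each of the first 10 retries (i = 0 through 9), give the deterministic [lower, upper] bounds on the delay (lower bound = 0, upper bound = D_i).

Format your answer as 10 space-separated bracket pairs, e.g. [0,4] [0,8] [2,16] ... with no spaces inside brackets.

Computing bounds per retry:
  i=0: D_i=min(4*2^0,43)=4, bounds=[0,4]
  i=1: D_i=min(4*2^1,43)=8, bounds=[0,8]
  i=2: D_i=min(4*2^2,43)=16, bounds=[0,16]
  i=3: D_i=min(4*2^3,43)=32, bounds=[0,32]
  i=4: D_i=min(4*2^4,43)=43, bounds=[0,43]
  i=5: D_i=min(4*2^5,43)=43, bounds=[0,43]
  i=6: D_i=min(4*2^6,43)=43, bounds=[0,43]
  i=7: D_i=min(4*2^7,43)=43, bounds=[0,43]
  i=8: D_i=min(4*2^8,43)=43, bounds=[0,43]
  i=9: D_i=min(4*2^9,43)=43, bounds=[0,43]

Answer: [0,4] [0,8] [0,16] [0,32] [0,43] [0,43] [0,43] [0,43] [0,43] [0,43]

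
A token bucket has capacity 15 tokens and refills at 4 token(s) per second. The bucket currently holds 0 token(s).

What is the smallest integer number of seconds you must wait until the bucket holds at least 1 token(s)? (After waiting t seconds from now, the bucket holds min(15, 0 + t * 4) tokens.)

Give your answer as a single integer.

Need 0 + t * 4 >= 1, so t >= 1/4.
Smallest integer t = ceil(1/4) = 1.

Answer: 1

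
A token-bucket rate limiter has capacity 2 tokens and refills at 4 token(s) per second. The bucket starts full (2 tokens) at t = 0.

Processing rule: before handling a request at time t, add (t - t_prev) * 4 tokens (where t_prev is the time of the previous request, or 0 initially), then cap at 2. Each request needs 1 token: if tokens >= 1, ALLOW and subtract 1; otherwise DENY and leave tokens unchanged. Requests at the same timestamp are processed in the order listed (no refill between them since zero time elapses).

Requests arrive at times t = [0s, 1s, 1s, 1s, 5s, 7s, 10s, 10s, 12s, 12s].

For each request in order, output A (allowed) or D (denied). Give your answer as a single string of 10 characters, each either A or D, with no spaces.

Simulating step by step:
  req#1 t=0s: ALLOW
  req#2 t=1s: ALLOW
  req#3 t=1s: ALLOW
  req#4 t=1s: DENY
  req#5 t=5s: ALLOW
  req#6 t=7s: ALLOW
  req#7 t=10s: ALLOW
  req#8 t=10s: ALLOW
  req#9 t=12s: ALLOW
  req#10 t=12s: ALLOW

Answer: AAADAAAAAA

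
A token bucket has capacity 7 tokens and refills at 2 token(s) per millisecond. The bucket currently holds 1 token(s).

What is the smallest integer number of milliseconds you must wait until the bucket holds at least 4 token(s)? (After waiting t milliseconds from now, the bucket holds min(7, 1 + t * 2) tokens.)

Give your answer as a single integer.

Answer: 2

Derivation:
Need 1 + t * 2 >= 4, so t >= 3/2.
Smallest integer t = ceil(3/2) = 2.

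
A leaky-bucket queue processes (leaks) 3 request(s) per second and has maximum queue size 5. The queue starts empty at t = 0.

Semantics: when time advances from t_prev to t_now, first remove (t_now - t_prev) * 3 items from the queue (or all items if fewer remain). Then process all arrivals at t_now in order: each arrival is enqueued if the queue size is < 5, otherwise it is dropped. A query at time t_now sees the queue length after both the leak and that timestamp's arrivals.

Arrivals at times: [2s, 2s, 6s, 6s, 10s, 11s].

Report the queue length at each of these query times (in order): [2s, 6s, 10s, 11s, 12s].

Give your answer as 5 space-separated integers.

Answer: 2 2 1 1 0

Derivation:
Queue lengths at query times:
  query t=2s: backlog = 2
  query t=6s: backlog = 2
  query t=10s: backlog = 1
  query t=11s: backlog = 1
  query t=12s: backlog = 0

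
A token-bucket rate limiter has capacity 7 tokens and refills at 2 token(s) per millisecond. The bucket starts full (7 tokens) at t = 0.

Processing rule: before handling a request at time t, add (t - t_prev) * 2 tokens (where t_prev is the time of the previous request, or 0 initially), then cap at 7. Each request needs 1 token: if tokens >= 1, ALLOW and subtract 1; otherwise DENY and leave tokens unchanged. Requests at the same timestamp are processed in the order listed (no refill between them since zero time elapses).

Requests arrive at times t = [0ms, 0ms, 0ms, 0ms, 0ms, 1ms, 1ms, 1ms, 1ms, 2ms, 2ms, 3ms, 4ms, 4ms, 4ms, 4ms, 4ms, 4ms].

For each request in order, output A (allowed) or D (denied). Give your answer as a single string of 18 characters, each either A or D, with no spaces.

Answer: AAAAAAAAAAAAAAADDD

Derivation:
Simulating step by step:
  req#1 t=0ms: ALLOW
  req#2 t=0ms: ALLOW
  req#3 t=0ms: ALLOW
  req#4 t=0ms: ALLOW
  req#5 t=0ms: ALLOW
  req#6 t=1ms: ALLOW
  req#7 t=1ms: ALLOW
  req#8 t=1ms: ALLOW
  req#9 t=1ms: ALLOW
  req#10 t=2ms: ALLOW
  req#11 t=2ms: ALLOW
  req#12 t=3ms: ALLOW
  req#13 t=4ms: ALLOW
  req#14 t=4ms: ALLOW
  req#15 t=4ms: ALLOW
  req#16 t=4ms: DENY
  req#17 t=4ms: DENY
  req#18 t=4ms: DENY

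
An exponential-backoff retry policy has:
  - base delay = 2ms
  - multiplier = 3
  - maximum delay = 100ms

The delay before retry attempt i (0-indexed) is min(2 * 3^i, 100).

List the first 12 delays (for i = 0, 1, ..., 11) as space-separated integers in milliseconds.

Computing each delay:
  i=0: min(2*3^0, 100) = 2
  i=1: min(2*3^1, 100) = 6
  i=2: min(2*3^2, 100) = 18
  i=3: min(2*3^3, 100) = 54
  i=4: min(2*3^4, 100) = 100
  i=5: min(2*3^5, 100) = 100
  i=6: min(2*3^6, 100) = 100
  i=7: min(2*3^7, 100) = 100
  i=8: min(2*3^8, 100) = 100
  i=9: min(2*3^9, 100) = 100
  i=10: min(2*3^10, 100) = 100
  i=11: min(2*3^11, 100) = 100

Answer: 2 6 18 54 100 100 100 100 100 100 100 100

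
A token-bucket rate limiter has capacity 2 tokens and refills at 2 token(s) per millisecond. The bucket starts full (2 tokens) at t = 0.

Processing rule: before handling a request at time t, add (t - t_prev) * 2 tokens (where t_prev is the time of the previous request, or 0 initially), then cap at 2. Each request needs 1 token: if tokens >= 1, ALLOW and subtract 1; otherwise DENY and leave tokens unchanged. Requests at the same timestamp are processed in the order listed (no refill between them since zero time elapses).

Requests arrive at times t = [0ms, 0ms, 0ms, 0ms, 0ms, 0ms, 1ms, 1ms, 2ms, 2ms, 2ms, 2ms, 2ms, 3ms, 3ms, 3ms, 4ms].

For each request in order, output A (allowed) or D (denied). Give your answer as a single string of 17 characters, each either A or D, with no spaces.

Simulating step by step:
  req#1 t=0ms: ALLOW
  req#2 t=0ms: ALLOW
  req#3 t=0ms: DENY
  req#4 t=0ms: DENY
  req#5 t=0ms: DENY
  req#6 t=0ms: DENY
  req#7 t=1ms: ALLOW
  req#8 t=1ms: ALLOW
  req#9 t=2ms: ALLOW
  req#10 t=2ms: ALLOW
  req#11 t=2ms: DENY
  req#12 t=2ms: DENY
  req#13 t=2ms: DENY
  req#14 t=3ms: ALLOW
  req#15 t=3ms: ALLOW
  req#16 t=3ms: DENY
  req#17 t=4ms: ALLOW

Answer: AADDDDAAAADDDAADA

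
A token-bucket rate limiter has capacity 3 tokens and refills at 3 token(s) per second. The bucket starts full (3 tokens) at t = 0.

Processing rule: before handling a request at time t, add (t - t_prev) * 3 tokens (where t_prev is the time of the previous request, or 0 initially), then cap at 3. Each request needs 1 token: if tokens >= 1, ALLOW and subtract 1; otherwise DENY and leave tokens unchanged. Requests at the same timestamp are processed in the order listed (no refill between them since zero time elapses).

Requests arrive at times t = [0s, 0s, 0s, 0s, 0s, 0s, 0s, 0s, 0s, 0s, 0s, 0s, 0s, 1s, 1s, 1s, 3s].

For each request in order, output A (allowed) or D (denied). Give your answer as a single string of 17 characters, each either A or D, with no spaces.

Answer: AAADDDDDDDDDDAAAA

Derivation:
Simulating step by step:
  req#1 t=0s: ALLOW
  req#2 t=0s: ALLOW
  req#3 t=0s: ALLOW
  req#4 t=0s: DENY
  req#5 t=0s: DENY
  req#6 t=0s: DENY
  req#7 t=0s: DENY
  req#8 t=0s: DENY
  req#9 t=0s: DENY
  req#10 t=0s: DENY
  req#11 t=0s: DENY
  req#12 t=0s: DENY
  req#13 t=0s: DENY
  req#14 t=1s: ALLOW
  req#15 t=1s: ALLOW
  req#16 t=1s: ALLOW
  req#17 t=3s: ALLOW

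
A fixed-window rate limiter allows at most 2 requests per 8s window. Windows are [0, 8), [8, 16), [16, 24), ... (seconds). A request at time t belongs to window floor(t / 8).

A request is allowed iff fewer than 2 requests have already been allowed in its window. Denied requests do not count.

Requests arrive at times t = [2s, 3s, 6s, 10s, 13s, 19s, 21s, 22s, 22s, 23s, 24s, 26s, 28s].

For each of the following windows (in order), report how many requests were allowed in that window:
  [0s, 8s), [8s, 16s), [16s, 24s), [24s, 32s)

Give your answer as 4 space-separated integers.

Processing requests:
  req#1 t=2s (window 0): ALLOW
  req#2 t=3s (window 0): ALLOW
  req#3 t=6s (window 0): DENY
  req#4 t=10s (window 1): ALLOW
  req#5 t=13s (window 1): ALLOW
  req#6 t=19s (window 2): ALLOW
  req#7 t=21s (window 2): ALLOW
  req#8 t=22s (window 2): DENY
  req#9 t=22s (window 2): DENY
  req#10 t=23s (window 2): DENY
  req#11 t=24s (window 3): ALLOW
  req#12 t=26s (window 3): ALLOW
  req#13 t=28s (window 3): DENY

Allowed counts by window: 2 2 2 2

Answer: 2 2 2 2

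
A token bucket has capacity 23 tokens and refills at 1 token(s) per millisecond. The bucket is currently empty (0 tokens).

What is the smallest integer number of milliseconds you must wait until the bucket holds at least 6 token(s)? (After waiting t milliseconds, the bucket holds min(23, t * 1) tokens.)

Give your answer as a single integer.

Answer: 6

Derivation:
Need t * 1 >= 6, so t >= 6/1.
Smallest integer t = ceil(6/1) = 6.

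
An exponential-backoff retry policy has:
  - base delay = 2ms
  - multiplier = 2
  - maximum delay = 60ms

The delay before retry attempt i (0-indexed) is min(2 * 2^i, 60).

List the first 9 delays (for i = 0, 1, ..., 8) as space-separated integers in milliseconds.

Answer: 2 4 8 16 32 60 60 60 60

Derivation:
Computing each delay:
  i=0: min(2*2^0, 60) = 2
  i=1: min(2*2^1, 60) = 4
  i=2: min(2*2^2, 60) = 8
  i=3: min(2*2^3, 60) = 16
  i=4: min(2*2^4, 60) = 32
  i=5: min(2*2^5, 60) = 60
  i=6: min(2*2^6, 60) = 60
  i=7: min(2*2^7, 60) = 60
  i=8: min(2*2^8, 60) = 60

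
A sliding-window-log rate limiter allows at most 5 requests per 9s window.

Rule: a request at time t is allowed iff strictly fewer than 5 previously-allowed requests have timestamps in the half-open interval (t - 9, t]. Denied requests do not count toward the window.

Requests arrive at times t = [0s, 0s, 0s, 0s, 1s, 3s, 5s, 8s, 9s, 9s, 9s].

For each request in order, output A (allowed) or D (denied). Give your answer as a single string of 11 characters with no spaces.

Answer: AAAAADDDAAA

Derivation:
Tracking allowed requests in the window:
  req#1 t=0s: ALLOW
  req#2 t=0s: ALLOW
  req#3 t=0s: ALLOW
  req#4 t=0s: ALLOW
  req#5 t=1s: ALLOW
  req#6 t=3s: DENY
  req#7 t=5s: DENY
  req#8 t=8s: DENY
  req#9 t=9s: ALLOW
  req#10 t=9s: ALLOW
  req#11 t=9s: ALLOW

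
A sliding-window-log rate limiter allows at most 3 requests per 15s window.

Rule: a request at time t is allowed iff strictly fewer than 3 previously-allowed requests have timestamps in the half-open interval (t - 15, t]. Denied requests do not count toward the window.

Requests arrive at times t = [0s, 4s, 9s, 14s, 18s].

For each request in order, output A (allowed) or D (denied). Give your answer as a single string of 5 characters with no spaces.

Tracking allowed requests in the window:
  req#1 t=0s: ALLOW
  req#2 t=4s: ALLOW
  req#3 t=9s: ALLOW
  req#4 t=14s: DENY
  req#5 t=18s: ALLOW

Answer: AAADA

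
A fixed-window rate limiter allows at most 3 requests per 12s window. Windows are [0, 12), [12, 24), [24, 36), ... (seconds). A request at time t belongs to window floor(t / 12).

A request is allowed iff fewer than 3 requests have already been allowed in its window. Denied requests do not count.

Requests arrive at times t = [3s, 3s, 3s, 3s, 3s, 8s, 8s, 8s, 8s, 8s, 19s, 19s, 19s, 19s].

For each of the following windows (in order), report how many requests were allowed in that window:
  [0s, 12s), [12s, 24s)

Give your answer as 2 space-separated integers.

Answer: 3 3

Derivation:
Processing requests:
  req#1 t=3s (window 0): ALLOW
  req#2 t=3s (window 0): ALLOW
  req#3 t=3s (window 0): ALLOW
  req#4 t=3s (window 0): DENY
  req#5 t=3s (window 0): DENY
  req#6 t=8s (window 0): DENY
  req#7 t=8s (window 0): DENY
  req#8 t=8s (window 0): DENY
  req#9 t=8s (window 0): DENY
  req#10 t=8s (window 0): DENY
  req#11 t=19s (window 1): ALLOW
  req#12 t=19s (window 1): ALLOW
  req#13 t=19s (window 1): ALLOW
  req#14 t=19s (window 1): DENY

Allowed counts by window: 3 3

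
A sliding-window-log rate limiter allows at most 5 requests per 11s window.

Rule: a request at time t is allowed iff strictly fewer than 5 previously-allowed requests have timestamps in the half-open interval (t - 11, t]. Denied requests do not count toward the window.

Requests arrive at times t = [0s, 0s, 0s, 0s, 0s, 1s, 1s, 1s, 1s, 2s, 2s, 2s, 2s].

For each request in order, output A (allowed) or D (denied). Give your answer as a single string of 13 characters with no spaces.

Answer: AAAAADDDDDDDD

Derivation:
Tracking allowed requests in the window:
  req#1 t=0s: ALLOW
  req#2 t=0s: ALLOW
  req#3 t=0s: ALLOW
  req#4 t=0s: ALLOW
  req#5 t=0s: ALLOW
  req#6 t=1s: DENY
  req#7 t=1s: DENY
  req#8 t=1s: DENY
  req#9 t=1s: DENY
  req#10 t=2s: DENY
  req#11 t=2s: DENY
  req#12 t=2s: DENY
  req#13 t=2s: DENY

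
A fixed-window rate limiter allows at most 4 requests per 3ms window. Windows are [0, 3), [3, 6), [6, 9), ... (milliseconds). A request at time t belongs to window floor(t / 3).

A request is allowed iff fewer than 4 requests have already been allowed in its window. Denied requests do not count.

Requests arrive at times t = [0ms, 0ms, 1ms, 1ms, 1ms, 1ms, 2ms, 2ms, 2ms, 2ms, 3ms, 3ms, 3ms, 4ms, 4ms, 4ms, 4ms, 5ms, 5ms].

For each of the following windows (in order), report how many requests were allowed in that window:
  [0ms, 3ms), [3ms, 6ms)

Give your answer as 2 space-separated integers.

Answer: 4 4

Derivation:
Processing requests:
  req#1 t=0ms (window 0): ALLOW
  req#2 t=0ms (window 0): ALLOW
  req#3 t=1ms (window 0): ALLOW
  req#4 t=1ms (window 0): ALLOW
  req#5 t=1ms (window 0): DENY
  req#6 t=1ms (window 0): DENY
  req#7 t=2ms (window 0): DENY
  req#8 t=2ms (window 0): DENY
  req#9 t=2ms (window 0): DENY
  req#10 t=2ms (window 0): DENY
  req#11 t=3ms (window 1): ALLOW
  req#12 t=3ms (window 1): ALLOW
  req#13 t=3ms (window 1): ALLOW
  req#14 t=4ms (window 1): ALLOW
  req#15 t=4ms (window 1): DENY
  req#16 t=4ms (window 1): DENY
  req#17 t=4ms (window 1): DENY
  req#18 t=5ms (window 1): DENY
  req#19 t=5ms (window 1): DENY

Allowed counts by window: 4 4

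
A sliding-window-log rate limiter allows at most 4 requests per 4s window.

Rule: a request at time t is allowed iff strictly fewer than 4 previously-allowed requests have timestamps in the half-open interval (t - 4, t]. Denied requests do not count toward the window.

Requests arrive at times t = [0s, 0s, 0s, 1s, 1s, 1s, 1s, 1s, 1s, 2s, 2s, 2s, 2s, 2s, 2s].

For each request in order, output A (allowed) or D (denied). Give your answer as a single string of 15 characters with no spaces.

Tracking allowed requests in the window:
  req#1 t=0s: ALLOW
  req#2 t=0s: ALLOW
  req#3 t=0s: ALLOW
  req#4 t=1s: ALLOW
  req#5 t=1s: DENY
  req#6 t=1s: DENY
  req#7 t=1s: DENY
  req#8 t=1s: DENY
  req#9 t=1s: DENY
  req#10 t=2s: DENY
  req#11 t=2s: DENY
  req#12 t=2s: DENY
  req#13 t=2s: DENY
  req#14 t=2s: DENY
  req#15 t=2s: DENY

Answer: AAAADDDDDDDDDDD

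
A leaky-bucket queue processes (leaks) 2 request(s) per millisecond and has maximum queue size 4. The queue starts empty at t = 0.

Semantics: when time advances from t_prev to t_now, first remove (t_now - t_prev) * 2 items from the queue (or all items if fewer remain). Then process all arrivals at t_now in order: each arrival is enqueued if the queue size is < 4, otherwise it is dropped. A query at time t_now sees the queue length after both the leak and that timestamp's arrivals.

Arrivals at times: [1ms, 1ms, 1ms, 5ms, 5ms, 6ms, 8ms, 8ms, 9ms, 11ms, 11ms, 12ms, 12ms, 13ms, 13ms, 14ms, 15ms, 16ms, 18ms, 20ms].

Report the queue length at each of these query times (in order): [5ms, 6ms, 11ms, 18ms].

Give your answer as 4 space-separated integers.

Answer: 2 1 2 1

Derivation:
Queue lengths at query times:
  query t=5ms: backlog = 2
  query t=6ms: backlog = 1
  query t=11ms: backlog = 2
  query t=18ms: backlog = 1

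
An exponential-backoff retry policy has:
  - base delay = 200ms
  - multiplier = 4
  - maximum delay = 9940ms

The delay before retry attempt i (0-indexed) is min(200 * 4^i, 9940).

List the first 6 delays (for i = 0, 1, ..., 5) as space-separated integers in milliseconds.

Computing each delay:
  i=0: min(200*4^0, 9940) = 200
  i=1: min(200*4^1, 9940) = 800
  i=2: min(200*4^2, 9940) = 3200
  i=3: min(200*4^3, 9940) = 9940
  i=4: min(200*4^4, 9940) = 9940
  i=5: min(200*4^5, 9940) = 9940

Answer: 200 800 3200 9940 9940 9940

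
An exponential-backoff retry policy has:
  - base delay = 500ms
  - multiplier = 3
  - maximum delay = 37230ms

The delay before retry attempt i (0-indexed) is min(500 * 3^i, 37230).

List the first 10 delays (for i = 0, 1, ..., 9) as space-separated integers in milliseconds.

Computing each delay:
  i=0: min(500*3^0, 37230) = 500
  i=1: min(500*3^1, 37230) = 1500
  i=2: min(500*3^2, 37230) = 4500
  i=3: min(500*3^3, 37230) = 13500
  i=4: min(500*3^4, 37230) = 37230
  i=5: min(500*3^5, 37230) = 37230
  i=6: min(500*3^6, 37230) = 37230
  i=7: min(500*3^7, 37230) = 37230
  i=8: min(500*3^8, 37230) = 37230
  i=9: min(500*3^9, 37230) = 37230

Answer: 500 1500 4500 13500 37230 37230 37230 37230 37230 37230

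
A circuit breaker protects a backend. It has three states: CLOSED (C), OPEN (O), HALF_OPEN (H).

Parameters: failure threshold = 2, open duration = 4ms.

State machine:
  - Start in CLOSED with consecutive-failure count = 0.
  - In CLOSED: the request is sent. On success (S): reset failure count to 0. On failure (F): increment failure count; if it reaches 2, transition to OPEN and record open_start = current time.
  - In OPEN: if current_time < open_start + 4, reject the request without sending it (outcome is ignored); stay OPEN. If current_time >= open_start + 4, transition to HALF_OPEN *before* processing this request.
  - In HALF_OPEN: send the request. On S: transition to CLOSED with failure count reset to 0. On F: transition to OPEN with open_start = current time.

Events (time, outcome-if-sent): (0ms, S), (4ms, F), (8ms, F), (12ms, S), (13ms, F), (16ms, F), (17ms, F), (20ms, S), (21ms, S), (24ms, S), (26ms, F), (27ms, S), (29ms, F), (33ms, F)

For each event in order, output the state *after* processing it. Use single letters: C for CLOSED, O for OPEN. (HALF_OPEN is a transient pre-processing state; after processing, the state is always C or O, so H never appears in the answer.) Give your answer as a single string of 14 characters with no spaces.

Answer: CCOCCOOCCCCCCO

Derivation:
State after each event:
  event#1 t=0ms outcome=S: state=CLOSED
  event#2 t=4ms outcome=F: state=CLOSED
  event#3 t=8ms outcome=F: state=OPEN
  event#4 t=12ms outcome=S: state=CLOSED
  event#5 t=13ms outcome=F: state=CLOSED
  event#6 t=16ms outcome=F: state=OPEN
  event#7 t=17ms outcome=F: state=OPEN
  event#8 t=20ms outcome=S: state=CLOSED
  event#9 t=21ms outcome=S: state=CLOSED
  event#10 t=24ms outcome=S: state=CLOSED
  event#11 t=26ms outcome=F: state=CLOSED
  event#12 t=27ms outcome=S: state=CLOSED
  event#13 t=29ms outcome=F: state=CLOSED
  event#14 t=33ms outcome=F: state=OPEN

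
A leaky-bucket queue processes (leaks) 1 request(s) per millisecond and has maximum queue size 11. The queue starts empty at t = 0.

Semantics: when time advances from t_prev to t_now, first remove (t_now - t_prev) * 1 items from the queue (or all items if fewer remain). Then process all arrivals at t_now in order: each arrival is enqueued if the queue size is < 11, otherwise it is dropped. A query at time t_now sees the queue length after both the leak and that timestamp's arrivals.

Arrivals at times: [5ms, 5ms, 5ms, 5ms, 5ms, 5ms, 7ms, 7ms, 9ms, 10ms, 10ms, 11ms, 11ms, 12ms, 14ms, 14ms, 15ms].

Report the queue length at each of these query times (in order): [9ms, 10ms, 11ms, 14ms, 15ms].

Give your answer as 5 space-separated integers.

Queue lengths at query times:
  query t=9ms: backlog = 5
  query t=10ms: backlog = 6
  query t=11ms: backlog = 7
  query t=14ms: backlog = 7
  query t=15ms: backlog = 7

Answer: 5 6 7 7 7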